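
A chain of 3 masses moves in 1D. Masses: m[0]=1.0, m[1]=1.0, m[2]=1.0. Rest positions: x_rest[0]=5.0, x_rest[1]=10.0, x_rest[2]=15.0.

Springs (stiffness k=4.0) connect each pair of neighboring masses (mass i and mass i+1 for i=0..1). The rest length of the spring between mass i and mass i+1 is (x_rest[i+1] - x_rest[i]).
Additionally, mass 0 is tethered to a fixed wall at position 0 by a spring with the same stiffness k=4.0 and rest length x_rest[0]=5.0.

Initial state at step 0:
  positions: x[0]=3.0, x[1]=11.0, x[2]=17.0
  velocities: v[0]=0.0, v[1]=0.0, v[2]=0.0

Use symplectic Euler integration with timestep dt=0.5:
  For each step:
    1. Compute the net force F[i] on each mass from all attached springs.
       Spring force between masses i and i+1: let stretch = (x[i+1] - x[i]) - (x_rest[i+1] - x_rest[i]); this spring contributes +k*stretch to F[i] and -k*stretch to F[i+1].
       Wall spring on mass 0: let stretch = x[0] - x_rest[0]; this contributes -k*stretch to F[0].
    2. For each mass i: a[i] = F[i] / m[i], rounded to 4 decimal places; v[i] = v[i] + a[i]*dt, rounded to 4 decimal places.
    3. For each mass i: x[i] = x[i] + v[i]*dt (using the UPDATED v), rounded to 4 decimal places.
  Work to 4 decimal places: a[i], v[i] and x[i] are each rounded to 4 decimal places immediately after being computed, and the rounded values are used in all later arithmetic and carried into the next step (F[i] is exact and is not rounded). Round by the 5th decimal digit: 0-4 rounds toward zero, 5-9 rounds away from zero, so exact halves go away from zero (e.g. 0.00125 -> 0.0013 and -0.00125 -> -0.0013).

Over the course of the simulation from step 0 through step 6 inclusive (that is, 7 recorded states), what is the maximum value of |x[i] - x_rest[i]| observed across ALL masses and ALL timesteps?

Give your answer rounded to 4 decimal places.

Answer: 3.0000

Derivation:
Step 0: x=[3.0000 11.0000 17.0000] v=[0.0000 0.0000 0.0000]
Step 1: x=[8.0000 9.0000 16.0000] v=[10.0000 -4.0000 -2.0000]
Step 2: x=[6.0000 13.0000 13.0000] v=[-4.0000 8.0000 -6.0000]
Step 3: x=[5.0000 10.0000 15.0000] v=[-2.0000 -6.0000 4.0000]
Step 4: x=[4.0000 7.0000 17.0000] v=[-2.0000 -6.0000 4.0000]
Step 5: x=[2.0000 11.0000 14.0000] v=[-4.0000 8.0000 -6.0000]
Step 6: x=[7.0000 9.0000 13.0000] v=[10.0000 -4.0000 -2.0000]
Max displacement = 3.0000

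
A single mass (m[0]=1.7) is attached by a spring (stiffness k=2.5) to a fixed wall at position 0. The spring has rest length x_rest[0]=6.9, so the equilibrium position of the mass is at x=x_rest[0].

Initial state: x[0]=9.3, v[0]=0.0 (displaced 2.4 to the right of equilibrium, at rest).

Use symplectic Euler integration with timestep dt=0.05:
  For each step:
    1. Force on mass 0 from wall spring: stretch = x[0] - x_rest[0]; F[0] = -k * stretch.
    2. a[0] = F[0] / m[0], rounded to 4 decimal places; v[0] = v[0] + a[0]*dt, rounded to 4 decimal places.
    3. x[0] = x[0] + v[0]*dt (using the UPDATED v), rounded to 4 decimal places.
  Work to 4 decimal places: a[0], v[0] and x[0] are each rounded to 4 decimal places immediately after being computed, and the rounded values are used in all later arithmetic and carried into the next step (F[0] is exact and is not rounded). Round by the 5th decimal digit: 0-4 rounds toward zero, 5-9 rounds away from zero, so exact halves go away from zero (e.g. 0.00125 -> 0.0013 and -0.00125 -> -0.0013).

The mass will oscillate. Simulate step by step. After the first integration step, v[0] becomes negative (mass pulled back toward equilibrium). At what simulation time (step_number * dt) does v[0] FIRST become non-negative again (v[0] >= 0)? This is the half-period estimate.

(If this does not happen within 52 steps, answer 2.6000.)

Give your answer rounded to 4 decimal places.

Step 0: x=[9.3000] v=[0.0000]
Step 1: x=[9.2912] v=[-0.1765]
Step 2: x=[9.2736] v=[-0.3523]
Step 3: x=[9.2473] v=[-0.5268]
Step 4: x=[9.2123] v=[-0.6994]
Step 5: x=[9.1688] v=[-0.8694]
Step 6: x=[9.1170] v=[-1.0362]
Step 7: x=[9.0570] v=[-1.1992]
Step 8: x=[8.9891] v=[-1.3578]
Step 9: x=[8.9135] v=[-1.5114]
Step 10: x=[8.8305] v=[-1.6595]
Step 11: x=[8.7404] v=[-1.8015]
Step 12: x=[8.6436] v=[-1.9368]
Step 13: x=[8.5404] v=[-2.0650]
Step 14: x=[8.4311] v=[-2.1856]
Step 15: x=[8.3162] v=[-2.2982]
Step 16: x=[8.1961] v=[-2.4023]
Step 17: x=[8.0712] v=[-2.4976]
Step 18: x=[7.9420] v=[-2.5837]
Step 19: x=[7.8090] v=[-2.6603]
Step 20: x=[7.6726] v=[-2.7271]
Step 21: x=[7.5334] v=[-2.7839]
Step 22: x=[7.3919] v=[-2.8305]
Step 23: x=[7.2486] v=[-2.8667]
Step 24: x=[7.1040] v=[-2.8923]
Step 25: x=[6.9586] v=[-2.9073]
Step 26: x=[6.8130] v=[-2.9116]
Step 27: x=[6.6677] v=[-2.9052]
Step 28: x=[6.5233] v=[-2.8881]
Step 29: x=[6.3803] v=[-2.8604]
Step 30: x=[6.2392] v=[-2.8222]
Step 31: x=[6.1005] v=[-2.7736]
Step 32: x=[5.9648] v=[-2.7148]
Step 33: x=[5.8325] v=[-2.6460]
Step 34: x=[5.7041] v=[-2.5675]
Step 35: x=[5.5801] v=[-2.4796]
Step 36: x=[5.4610] v=[-2.3826]
Step 37: x=[5.3472] v=[-2.2768]
Step 38: x=[5.2391] v=[-2.1626]
Step 39: x=[5.1371] v=[-2.0405]
Step 40: x=[5.0416] v=[-1.9109]
Step 41: x=[4.9529] v=[-1.7743]
Step 42: x=[4.8713] v=[-1.6311]
Step 43: x=[4.7972] v=[-1.4819]
Step 44: x=[4.7308] v=[-1.3273]
Step 45: x=[4.6724] v=[-1.1678]
Step 46: x=[4.6222] v=[-1.0040]
Step 47: x=[4.5804] v=[-0.8365]
Step 48: x=[4.5471] v=[-0.6659]
Step 49: x=[4.5225] v=[-0.4929]
Step 50: x=[4.5066] v=[-0.3181]
Step 51: x=[4.4995] v=[-0.1421]
Step 52: x=[4.5012] v=[0.0344]
First v>=0 after going negative at step 52, time=2.6000

Answer: 2.6000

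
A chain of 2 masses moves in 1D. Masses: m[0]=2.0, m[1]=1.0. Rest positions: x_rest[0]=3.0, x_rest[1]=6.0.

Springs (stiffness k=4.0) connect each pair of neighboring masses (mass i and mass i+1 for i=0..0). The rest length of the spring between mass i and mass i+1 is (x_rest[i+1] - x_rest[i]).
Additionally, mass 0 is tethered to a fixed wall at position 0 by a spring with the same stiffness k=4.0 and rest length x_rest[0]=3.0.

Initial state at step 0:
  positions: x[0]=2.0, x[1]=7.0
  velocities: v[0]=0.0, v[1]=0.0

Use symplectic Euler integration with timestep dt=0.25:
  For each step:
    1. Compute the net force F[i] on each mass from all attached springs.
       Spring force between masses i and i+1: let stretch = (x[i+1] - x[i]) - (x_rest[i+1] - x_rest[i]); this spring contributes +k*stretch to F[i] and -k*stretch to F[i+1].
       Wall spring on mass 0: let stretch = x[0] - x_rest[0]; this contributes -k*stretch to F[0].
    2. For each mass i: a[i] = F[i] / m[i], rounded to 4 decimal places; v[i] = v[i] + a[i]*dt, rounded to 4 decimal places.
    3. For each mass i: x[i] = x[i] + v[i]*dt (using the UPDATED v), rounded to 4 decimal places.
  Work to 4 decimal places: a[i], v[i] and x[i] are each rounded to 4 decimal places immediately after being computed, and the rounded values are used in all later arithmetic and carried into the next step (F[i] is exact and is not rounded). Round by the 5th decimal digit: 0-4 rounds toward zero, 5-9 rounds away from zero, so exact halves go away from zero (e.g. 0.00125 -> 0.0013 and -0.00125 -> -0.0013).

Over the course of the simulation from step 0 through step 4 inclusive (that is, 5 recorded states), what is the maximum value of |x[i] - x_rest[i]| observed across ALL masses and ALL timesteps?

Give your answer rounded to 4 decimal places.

Step 0: x=[2.0000 7.0000] v=[0.0000 0.0000]
Step 1: x=[2.3750 6.5000] v=[1.5000 -2.0000]
Step 2: x=[2.9688 5.7188] v=[2.3750 -3.1250]
Step 3: x=[3.5352 5.0001] v=[2.2656 -2.8750]
Step 4: x=[3.8428 4.6651] v=[1.2305 -1.3399]
Max displacement = 1.3349

Answer: 1.3349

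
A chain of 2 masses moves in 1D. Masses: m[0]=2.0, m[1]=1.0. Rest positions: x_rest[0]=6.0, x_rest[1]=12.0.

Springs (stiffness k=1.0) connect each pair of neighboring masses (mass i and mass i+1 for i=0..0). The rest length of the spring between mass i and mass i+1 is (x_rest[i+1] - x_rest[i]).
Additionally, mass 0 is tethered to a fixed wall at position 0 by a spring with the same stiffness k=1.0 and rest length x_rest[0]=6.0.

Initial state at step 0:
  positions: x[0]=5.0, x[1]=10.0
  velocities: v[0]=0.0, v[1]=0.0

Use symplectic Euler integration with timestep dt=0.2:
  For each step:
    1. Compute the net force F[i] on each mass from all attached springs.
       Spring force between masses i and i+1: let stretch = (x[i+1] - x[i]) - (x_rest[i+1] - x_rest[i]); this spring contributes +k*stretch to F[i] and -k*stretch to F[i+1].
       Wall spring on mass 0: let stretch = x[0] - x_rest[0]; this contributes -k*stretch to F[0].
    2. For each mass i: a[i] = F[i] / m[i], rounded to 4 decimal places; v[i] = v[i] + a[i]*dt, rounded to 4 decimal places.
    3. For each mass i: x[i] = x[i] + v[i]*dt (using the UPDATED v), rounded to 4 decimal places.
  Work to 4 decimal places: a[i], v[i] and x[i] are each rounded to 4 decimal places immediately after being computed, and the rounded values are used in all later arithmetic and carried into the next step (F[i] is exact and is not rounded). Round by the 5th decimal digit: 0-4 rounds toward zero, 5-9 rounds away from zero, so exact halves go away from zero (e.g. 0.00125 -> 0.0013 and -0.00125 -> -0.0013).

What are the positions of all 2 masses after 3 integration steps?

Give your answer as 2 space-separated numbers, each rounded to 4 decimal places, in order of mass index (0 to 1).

Answer: 5.0039 10.2321

Derivation:
Step 0: x=[5.0000 10.0000] v=[0.0000 0.0000]
Step 1: x=[5.0000 10.0400] v=[0.0000 0.2000]
Step 2: x=[5.0008 10.1184] v=[0.0040 0.3920]
Step 3: x=[5.0039 10.2321] v=[0.0157 0.5685]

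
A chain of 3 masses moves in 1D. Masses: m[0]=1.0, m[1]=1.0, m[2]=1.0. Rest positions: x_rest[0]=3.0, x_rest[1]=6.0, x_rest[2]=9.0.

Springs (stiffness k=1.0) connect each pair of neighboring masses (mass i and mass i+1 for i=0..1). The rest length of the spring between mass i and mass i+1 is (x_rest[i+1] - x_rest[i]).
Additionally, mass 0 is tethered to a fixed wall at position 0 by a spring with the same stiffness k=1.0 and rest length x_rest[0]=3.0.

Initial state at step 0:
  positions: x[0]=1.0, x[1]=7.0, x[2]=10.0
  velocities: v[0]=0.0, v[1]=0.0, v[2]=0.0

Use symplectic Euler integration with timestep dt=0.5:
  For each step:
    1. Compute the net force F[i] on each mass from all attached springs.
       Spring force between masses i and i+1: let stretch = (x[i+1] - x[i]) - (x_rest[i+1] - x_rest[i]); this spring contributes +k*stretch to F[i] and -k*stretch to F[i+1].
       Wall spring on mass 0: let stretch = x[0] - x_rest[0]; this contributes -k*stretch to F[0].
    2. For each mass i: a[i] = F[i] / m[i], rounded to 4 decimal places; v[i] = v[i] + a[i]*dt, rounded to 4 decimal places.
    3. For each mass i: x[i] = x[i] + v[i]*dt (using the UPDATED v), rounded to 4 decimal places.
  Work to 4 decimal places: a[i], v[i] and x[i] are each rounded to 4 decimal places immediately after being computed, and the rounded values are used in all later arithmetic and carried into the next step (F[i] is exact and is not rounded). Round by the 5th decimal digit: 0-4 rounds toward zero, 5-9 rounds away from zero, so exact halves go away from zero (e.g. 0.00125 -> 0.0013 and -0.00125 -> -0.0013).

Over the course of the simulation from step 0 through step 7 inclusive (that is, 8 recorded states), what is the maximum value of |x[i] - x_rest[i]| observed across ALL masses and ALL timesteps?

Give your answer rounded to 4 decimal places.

Step 0: x=[1.0000 7.0000 10.0000] v=[0.0000 0.0000 0.0000]
Step 1: x=[2.2500 6.2500 10.0000] v=[2.5000 -1.5000 0.0000]
Step 2: x=[3.9375 5.4375 9.8125] v=[3.3750 -1.6250 -0.3750]
Step 3: x=[5.0157 5.3438 9.2813] v=[2.1563 -0.1875 -1.0625]
Step 4: x=[4.9220 6.1524 8.5157] v=[-0.1875 1.6172 -1.5313]
Step 5: x=[3.9054 7.2443 7.9092] v=[-2.0333 2.1837 -1.2130]
Step 6: x=[2.7471 7.6677 7.8865] v=[-2.3166 0.8467 -0.0455]
Step 7: x=[2.1322 6.9156 8.5591] v=[-1.2299 -1.5042 1.3451]
Max displacement = 2.0157

Answer: 2.0157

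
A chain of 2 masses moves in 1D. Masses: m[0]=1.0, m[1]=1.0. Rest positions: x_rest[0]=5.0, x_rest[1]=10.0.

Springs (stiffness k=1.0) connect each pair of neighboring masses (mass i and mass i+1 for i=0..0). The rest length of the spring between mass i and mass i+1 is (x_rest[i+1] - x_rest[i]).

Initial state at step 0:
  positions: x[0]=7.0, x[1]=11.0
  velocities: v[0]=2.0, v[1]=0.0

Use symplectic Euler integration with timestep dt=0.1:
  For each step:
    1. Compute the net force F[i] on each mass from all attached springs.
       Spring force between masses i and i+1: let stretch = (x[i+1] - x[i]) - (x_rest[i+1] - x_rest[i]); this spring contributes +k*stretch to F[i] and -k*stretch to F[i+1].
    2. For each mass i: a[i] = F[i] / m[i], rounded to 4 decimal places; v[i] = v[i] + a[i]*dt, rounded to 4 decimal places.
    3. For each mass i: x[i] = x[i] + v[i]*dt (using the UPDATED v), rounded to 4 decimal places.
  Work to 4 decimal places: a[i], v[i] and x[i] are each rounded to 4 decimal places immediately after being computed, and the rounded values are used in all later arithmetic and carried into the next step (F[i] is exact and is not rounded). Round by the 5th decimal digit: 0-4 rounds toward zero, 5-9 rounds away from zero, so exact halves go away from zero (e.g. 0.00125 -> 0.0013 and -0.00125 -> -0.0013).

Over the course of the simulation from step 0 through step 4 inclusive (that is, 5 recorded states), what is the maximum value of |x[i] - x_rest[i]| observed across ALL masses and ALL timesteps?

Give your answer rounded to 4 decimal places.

Step 0: x=[7.0000 11.0000] v=[2.0000 0.0000]
Step 1: x=[7.1900 11.0100] v=[1.9000 0.1000]
Step 2: x=[7.3682 11.0318] v=[1.7820 0.2180]
Step 3: x=[7.5330 11.0670] v=[1.6484 0.3516]
Step 4: x=[7.6832 11.1168] v=[1.5018 0.4982]
Max displacement = 2.6832

Answer: 2.6832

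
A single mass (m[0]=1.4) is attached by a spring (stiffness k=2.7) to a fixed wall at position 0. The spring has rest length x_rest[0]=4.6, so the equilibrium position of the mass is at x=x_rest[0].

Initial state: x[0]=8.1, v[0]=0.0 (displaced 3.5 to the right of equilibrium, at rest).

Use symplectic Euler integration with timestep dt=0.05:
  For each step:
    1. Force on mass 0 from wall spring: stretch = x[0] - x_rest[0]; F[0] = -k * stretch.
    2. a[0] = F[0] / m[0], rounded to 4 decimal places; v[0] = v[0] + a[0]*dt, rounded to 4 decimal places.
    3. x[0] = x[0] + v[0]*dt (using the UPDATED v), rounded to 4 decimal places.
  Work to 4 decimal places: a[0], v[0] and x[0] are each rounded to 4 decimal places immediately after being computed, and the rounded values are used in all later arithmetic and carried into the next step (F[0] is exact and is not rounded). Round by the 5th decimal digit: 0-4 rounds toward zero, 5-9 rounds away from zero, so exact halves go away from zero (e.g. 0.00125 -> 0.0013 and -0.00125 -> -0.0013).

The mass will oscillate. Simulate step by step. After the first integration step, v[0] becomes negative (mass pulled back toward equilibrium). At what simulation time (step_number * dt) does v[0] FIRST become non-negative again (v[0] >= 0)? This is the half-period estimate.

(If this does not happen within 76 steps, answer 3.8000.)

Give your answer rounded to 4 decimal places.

Step 0: x=[8.1000] v=[0.0000]
Step 1: x=[8.0831] v=[-0.3375]
Step 2: x=[8.0494] v=[-0.6734]
Step 3: x=[7.9991] v=[-1.0060]
Step 4: x=[7.9324] v=[-1.3338]
Step 5: x=[7.8496] v=[-1.6551]
Step 6: x=[7.7512] v=[-1.9685]
Step 7: x=[7.6376] v=[-2.2724]
Step 8: x=[7.5093] v=[-2.5653]
Step 9: x=[7.3670] v=[-2.8458]
Step 10: x=[7.2114] v=[-3.1126]
Step 11: x=[7.0432] v=[-3.3644]
Step 12: x=[6.8632] v=[-3.6000]
Step 13: x=[6.6723] v=[-3.8182]
Step 14: x=[6.4714] v=[-4.0180]
Step 15: x=[6.2615] v=[-4.1985]
Step 16: x=[6.0436] v=[-4.3587]
Step 17: x=[5.8187] v=[-4.4979]
Step 18: x=[5.5879] v=[-4.6154]
Step 19: x=[5.3524] v=[-4.7107]
Step 20: x=[5.1132] v=[-4.7833]
Step 21: x=[4.8716] v=[-4.8328]
Step 22: x=[4.6287] v=[-4.8590]
Step 23: x=[4.3856] v=[-4.8618]
Step 24: x=[4.1435] v=[-4.8411]
Step 25: x=[3.9036] v=[-4.7971]
Step 26: x=[3.6671] v=[-4.7299]
Step 27: x=[3.4351] v=[-4.6399]
Step 28: x=[3.2087] v=[-4.5276]
Step 29: x=[2.9890] v=[-4.3934]
Step 30: x=[2.7771] v=[-4.2381]
Step 31: x=[2.5740] v=[-4.0623]
Step 32: x=[2.3807] v=[-3.8669]
Step 33: x=[2.1981] v=[-3.6529]
Step 34: x=[2.0270] v=[-3.4213]
Step 35: x=[1.8683] v=[-3.1732]
Step 36: x=[1.7228] v=[-2.9098]
Step 37: x=[1.5912] v=[-2.6324]
Step 38: x=[1.4741] v=[-2.3423]
Step 39: x=[1.3721] v=[-2.0409]
Step 40: x=[1.2856] v=[-1.7296]
Step 41: x=[1.2151] v=[-1.4100]
Step 42: x=[1.1609] v=[-1.0836]
Step 43: x=[1.1233] v=[-0.7520]
Step 44: x=[1.1025] v=[-0.4167]
Step 45: x=[1.0985] v=[-0.0794]
Step 46: x=[1.1114] v=[0.2582]
First v>=0 after going negative at step 46, time=2.3000

Answer: 2.3000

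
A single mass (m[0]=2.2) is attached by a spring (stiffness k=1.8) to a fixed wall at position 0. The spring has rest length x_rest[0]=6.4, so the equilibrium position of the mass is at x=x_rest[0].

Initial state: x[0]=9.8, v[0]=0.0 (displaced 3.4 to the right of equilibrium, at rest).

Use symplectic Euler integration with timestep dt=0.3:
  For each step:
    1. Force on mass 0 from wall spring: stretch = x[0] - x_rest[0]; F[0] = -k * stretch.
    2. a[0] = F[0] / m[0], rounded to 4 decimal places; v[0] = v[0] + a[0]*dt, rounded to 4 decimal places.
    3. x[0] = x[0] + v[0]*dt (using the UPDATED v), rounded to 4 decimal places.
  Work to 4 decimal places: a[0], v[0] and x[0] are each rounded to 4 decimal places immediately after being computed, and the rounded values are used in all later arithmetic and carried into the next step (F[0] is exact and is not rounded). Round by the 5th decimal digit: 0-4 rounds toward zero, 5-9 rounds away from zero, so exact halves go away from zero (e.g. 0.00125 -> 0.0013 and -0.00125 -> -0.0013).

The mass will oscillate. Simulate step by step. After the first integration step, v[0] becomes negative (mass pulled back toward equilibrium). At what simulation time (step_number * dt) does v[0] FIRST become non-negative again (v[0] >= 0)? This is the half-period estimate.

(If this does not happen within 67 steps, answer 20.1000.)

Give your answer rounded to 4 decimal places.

Step 0: x=[9.8000] v=[0.0000]
Step 1: x=[9.5497] v=[-0.8345]
Step 2: x=[9.0674] v=[-1.6076]
Step 3: x=[8.3887] v=[-2.2623]
Step 4: x=[7.5636] v=[-2.7504]
Step 5: x=[6.6528] v=[-3.0360]
Step 6: x=[5.7234] v=[-3.0980]
Step 7: x=[4.8438] v=[-2.9319]
Step 8: x=[4.0788] v=[-2.5499]
Step 9: x=[3.4848] v=[-1.9801]
Step 10: x=[3.1055] v=[-1.2645]
Step 11: x=[2.9687] v=[-0.4559]
Step 12: x=[3.0846] v=[0.3863]
First v>=0 after going negative at step 12, time=3.6000

Answer: 3.6000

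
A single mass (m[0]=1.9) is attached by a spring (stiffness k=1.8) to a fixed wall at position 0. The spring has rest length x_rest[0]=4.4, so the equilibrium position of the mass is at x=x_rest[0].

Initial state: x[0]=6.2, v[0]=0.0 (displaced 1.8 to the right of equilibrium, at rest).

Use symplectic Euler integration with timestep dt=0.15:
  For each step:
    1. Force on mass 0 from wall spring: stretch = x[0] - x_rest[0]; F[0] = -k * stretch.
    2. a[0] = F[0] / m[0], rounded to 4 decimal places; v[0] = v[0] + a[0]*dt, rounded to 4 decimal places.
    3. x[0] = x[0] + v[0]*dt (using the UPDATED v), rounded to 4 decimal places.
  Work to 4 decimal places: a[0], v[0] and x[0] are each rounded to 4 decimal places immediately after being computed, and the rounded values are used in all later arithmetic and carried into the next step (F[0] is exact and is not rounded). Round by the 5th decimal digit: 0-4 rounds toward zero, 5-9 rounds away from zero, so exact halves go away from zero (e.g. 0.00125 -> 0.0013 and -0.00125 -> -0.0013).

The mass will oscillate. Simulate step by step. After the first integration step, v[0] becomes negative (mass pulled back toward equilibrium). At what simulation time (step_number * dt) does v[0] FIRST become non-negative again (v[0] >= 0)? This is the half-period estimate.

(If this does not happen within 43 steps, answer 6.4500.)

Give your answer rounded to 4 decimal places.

Answer: 3.3000

Derivation:
Step 0: x=[6.2000] v=[0.0000]
Step 1: x=[6.1616] v=[-0.2558]
Step 2: x=[6.0857] v=[-0.5061]
Step 3: x=[5.9738] v=[-0.7457]
Step 4: x=[5.8284] v=[-0.9694]
Step 5: x=[5.6525] v=[-1.1724]
Step 6: x=[5.4499] v=[-1.3504]
Step 7: x=[5.2250] v=[-1.4996]
Step 8: x=[4.9825] v=[-1.6168]
Step 9: x=[4.7276] v=[-1.6996]
Step 10: x=[4.4657] v=[-1.7462]
Step 11: x=[4.2024] v=[-1.7555]
Step 12: x=[3.9433] v=[-1.7274]
Step 13: x=[3.6939] v=[-1.6625]
Step 14: x=[3.4596] v=[-1.5622]
Step 15: x=[3.2453] v=[-1.4286]
Step 16: x=[3.0556] v=[-1.2645]
Step 17: x=[2.8946] v=[-1.0735]
Step 18: x=[2.7657] v=[-0.8596]
Step 19: x=[2.6716] v=[-0.6274]
Step 20: x=[2.6143] v=[-0.3818]
Step 21: x=[2.5951] v=[-0.1280]
Step 22: x=[2.6144] v=[0.1285]
First v>=0 after going negative at step 22, time=3.3000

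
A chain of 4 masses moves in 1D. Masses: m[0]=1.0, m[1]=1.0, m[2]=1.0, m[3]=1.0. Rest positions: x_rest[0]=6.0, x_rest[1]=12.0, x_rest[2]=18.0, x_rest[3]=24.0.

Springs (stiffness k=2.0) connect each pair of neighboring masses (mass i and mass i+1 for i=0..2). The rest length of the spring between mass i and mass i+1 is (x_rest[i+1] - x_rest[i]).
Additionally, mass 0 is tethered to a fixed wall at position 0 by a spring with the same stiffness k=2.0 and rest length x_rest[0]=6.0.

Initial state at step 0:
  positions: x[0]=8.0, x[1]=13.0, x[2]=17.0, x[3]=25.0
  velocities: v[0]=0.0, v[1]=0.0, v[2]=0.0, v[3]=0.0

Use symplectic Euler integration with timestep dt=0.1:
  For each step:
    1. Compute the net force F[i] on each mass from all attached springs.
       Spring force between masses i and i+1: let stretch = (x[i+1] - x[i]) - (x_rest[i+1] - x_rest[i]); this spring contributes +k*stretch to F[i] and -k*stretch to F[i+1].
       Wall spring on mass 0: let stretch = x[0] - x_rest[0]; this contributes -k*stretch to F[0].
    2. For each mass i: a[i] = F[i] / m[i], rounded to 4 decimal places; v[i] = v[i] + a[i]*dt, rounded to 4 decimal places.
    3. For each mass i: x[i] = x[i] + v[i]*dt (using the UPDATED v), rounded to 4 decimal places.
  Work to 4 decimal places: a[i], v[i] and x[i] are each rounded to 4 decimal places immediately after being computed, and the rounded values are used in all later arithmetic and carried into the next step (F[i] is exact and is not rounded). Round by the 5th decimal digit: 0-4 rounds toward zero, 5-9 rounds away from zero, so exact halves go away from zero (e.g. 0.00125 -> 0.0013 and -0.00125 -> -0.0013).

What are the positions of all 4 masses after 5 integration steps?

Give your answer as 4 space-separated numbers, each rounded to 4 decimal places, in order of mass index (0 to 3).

Step 0: x=[8.0000 13.0000 17.0000 25.0000] v=[0.0000 0.0000 0.0000 0.0000]
Step 1: x=[7.9400 12.9800 17.0800 24.9600] v=[-0.6000 -0.2000 0.8000 -0.4000]
Step 2: x=[7.8220 12.9412 17.2356 24.8824] v=[-1.1800 -0.3880 1.5560 -0.7760]
Step 3: x=[7.6499 12.8859 17.4583 24.7719] v=[-1.7206 -0.5530 2.2265 -1.1054]
Step 4: x=[7.4296 12.8173 17.7358 24.6351] v=[-2.2034 -0.6857 2.7747 -1.3681]
Step 5: x=[7.1684 12.7394 18.0529 24.4803] v=[-2.6118 -0.7795 3.1709 -1.5480]

Answer: 7.1684 12.7394 18.0529 24.4803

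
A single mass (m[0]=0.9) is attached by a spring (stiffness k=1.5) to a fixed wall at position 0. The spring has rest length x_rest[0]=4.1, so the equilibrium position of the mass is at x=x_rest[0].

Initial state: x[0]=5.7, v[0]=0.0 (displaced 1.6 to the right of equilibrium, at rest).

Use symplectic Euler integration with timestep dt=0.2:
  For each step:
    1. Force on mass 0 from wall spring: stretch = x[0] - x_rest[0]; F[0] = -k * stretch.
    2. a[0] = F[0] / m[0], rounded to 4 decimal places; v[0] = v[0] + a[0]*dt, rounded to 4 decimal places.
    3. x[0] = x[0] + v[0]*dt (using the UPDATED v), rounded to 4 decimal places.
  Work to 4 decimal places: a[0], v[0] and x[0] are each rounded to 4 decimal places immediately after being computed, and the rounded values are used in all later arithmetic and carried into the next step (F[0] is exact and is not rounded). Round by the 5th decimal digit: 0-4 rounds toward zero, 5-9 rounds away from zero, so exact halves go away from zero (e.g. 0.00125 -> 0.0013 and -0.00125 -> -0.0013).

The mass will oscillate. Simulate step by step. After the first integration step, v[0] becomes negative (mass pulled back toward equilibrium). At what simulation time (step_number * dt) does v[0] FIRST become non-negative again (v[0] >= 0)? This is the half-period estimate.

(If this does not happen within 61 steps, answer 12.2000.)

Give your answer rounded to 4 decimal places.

Answer: 2.6000

Derivation:
Step 0: x=[5.7000] v=[0.0000]
Step 1: x=[5.5933] v=[-0.5333]
Step 2: x=[5.3871] v=[-1.0311]
Step 3: x=[5.0951] v=[-1.4601]
Step 4: x=[4.7367] v=[-1.7918]
Step 5: x=[4.3359] v=[-2.0040]
Step 6: x=[3.9194] v=[-2.0826]
Step 7: x=[3.5149] v=[-2.0224]
Step 8: x=[3.1494] v=[-1.8274]
Step 9: x=[2.8473] v=[-1.5105]
Step 10: x=[2.6287] v=[-1.0929]
Step 11: x=[2.5082] v=[-0.6025]
Step 12: x=[2.4938] v=[-0.0719]
Step 13: x=[2.5865] v=[0.4635]
First v>=0 after going negative at step 13, time=2.6000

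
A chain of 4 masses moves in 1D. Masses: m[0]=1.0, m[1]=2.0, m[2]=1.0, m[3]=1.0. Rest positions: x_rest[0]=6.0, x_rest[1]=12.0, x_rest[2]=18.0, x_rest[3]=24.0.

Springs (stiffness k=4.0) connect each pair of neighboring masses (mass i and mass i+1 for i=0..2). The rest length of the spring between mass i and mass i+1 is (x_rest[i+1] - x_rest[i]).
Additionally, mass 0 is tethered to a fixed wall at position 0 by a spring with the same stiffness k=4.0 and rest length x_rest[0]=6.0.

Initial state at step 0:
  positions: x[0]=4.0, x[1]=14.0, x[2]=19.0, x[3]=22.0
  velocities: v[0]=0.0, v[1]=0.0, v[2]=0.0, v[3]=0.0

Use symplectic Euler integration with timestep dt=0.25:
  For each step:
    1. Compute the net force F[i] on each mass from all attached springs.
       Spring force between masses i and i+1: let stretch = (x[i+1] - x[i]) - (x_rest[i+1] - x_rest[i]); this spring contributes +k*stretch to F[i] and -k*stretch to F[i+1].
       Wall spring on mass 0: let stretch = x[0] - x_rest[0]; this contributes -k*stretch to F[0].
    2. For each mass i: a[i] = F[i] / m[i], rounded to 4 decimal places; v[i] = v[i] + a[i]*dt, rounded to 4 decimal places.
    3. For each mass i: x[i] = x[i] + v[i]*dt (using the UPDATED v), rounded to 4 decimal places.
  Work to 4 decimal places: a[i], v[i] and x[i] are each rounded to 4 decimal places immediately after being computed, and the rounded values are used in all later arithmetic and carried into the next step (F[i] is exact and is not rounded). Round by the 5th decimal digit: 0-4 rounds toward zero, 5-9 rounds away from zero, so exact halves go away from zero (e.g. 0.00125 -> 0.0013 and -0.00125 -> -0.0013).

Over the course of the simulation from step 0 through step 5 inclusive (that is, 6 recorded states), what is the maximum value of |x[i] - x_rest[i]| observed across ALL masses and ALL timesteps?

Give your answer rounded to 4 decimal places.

Step 0: x=[4.0000 14.0000 19.0000 22.0000] v=[0.0000 0.0000 0.0000 0.0000]
Step 1: x=[5.5000 13.3750 18.5000 22.7500] v=[6.0000 -2.5000 -2.0000 3.0000]
Step 2: x=[7.5938 12.4063 17.7813 23.9375] v=[8.3750 -3.8750 -2.8750 4.7500]
Step 3: x=[8.9922 11.5079 17.2579 25.0860] v=[5.5937 -3.5938 -2.0938 4.5938]
Step 4: x=[8.7715 11.0137 17.2540 25.7774] v=[-0.8828 -1.9767 -0.0157 2.7657]
Step 5: x=[6.9185 11.0193 17.8209 25.8380] v=[-7.4121 0.0224 2.2674 0.2423]
Max displacement = 2.9922

Answer: 2.9922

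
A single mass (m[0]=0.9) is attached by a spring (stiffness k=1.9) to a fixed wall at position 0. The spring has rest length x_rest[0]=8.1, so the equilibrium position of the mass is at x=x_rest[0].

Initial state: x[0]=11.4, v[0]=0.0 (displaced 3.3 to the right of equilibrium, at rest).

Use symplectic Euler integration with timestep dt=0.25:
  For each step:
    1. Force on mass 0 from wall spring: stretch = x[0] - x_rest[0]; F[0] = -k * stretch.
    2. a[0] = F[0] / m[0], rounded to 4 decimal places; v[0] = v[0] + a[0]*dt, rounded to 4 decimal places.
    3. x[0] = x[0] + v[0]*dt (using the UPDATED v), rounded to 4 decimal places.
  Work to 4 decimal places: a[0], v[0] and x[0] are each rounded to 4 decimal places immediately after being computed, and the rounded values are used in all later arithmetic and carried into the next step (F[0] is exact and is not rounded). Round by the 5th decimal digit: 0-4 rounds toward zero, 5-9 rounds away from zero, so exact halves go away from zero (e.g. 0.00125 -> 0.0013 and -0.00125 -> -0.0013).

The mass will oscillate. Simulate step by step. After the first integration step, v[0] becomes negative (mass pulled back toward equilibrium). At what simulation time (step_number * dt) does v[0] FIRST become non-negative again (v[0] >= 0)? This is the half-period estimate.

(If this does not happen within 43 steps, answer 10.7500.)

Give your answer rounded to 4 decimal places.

Step 0: x=[11.4000] v=[0.0000]
Step 1: x=[10.9646] v=[-1.7417]
Step 2: x=[10.1512] v=[-3.2536]
Step 3: x=[9.0672] v=[-4.3362]
Step 4: x=[7.8555] v=[-4.8467]
Step 5: x=[6.6761] v=[-4.7177]
Step 6: x=[5.6846] v=[-3.9662]
Step 7: x=[5.0118] v=[-2.6914]
Step 8: x=[4.7464] v=[-1.0615]
Step 9: x=[4.9235] v=[0.7085]
First v>=0 after going negative at step 9, time=2.2500

Answer: 2.2500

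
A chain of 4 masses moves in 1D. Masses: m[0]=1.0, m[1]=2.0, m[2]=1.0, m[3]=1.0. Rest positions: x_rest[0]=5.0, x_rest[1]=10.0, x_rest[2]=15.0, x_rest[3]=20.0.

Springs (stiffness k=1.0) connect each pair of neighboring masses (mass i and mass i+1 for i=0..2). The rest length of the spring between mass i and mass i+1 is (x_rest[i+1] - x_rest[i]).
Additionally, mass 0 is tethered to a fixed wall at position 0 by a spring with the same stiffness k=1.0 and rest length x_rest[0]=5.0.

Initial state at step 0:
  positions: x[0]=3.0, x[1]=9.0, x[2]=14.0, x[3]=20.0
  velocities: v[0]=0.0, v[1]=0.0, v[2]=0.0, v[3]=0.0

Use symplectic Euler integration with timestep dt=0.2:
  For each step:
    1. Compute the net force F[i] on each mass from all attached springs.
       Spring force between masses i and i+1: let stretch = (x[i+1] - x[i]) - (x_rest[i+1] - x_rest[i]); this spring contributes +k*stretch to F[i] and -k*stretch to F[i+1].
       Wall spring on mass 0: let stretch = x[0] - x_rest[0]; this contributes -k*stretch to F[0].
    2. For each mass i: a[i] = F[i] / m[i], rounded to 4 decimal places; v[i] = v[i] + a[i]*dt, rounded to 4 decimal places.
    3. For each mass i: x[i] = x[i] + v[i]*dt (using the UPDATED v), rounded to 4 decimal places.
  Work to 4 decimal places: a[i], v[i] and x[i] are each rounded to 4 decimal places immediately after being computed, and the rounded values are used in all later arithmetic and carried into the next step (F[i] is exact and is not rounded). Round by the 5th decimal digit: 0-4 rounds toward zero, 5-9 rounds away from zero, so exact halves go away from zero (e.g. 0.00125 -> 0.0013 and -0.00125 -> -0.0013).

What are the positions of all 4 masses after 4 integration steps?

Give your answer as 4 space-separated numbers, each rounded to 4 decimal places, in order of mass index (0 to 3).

Step 0: x=[3.0000 9.0000 14.0000 20.0000] v=[0.0000 0.0000 0.0000 0.0000]
Step 1: x=[3.1200 8.9800 14.0400 19.9600] v=[0.6000 -0.1000 0.2000 -0.2000]
Step 2: x=[3.3496 8.9440 14.1144 19.8832] v=[1.1480 -0.1800 0.3720 -0.3840]
Step 3: x=[3.6690 8.8995 14.2127 19.7756] v=[1.5970 -0.2224 0.4917 -0.5378]
Step 4: x=[4.0509 8.8567 14.3210 19.6455] v=[1.9093 -0.2141 0.5416 -0.6504]

Answer: 4.0509 8.8567 14.3210 19.6455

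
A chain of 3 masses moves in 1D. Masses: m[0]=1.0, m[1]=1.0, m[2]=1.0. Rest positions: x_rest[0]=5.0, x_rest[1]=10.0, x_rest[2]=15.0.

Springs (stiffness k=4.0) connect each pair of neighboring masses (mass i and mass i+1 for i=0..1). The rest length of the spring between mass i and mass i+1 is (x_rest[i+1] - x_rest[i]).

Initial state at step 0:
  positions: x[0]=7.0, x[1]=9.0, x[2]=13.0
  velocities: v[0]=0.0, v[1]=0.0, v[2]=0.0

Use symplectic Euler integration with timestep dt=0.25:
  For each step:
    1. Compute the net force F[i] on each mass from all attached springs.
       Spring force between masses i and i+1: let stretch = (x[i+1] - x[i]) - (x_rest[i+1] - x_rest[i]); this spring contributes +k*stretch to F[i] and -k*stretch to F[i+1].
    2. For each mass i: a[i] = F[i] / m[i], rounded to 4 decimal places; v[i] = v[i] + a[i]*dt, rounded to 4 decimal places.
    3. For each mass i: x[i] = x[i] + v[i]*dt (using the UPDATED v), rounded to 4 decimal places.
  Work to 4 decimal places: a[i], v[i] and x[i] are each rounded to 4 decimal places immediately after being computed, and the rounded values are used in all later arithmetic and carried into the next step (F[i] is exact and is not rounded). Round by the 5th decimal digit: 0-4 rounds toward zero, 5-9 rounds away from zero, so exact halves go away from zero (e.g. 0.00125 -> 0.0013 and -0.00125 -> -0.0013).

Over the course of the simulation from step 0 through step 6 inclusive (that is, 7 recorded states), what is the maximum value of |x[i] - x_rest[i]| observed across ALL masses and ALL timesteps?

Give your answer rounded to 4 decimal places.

Answer: 2.1865

Derivation:
Step 0: x=[7.0000 9.0000 13.0000] v=[0.0000 0.0000 0.0000]
Step 1: x=[6.2500 9.5000 13.2500] v=[-3.0000 2.0000 1.0000]
Step 2: x=[5.0625 10.1250 13.8125] v=[-4.7500 2.5000 2.2500]
Step 3: x=[3.8906 10.4063 14.7031] v=[-4.6875 1.1250 3.5625]
Step 4: x=[3.0977 10.1328 15.7695] v=[-3.1718 -1.0939 4.2657]
Step 5: x=[2.8135 9.5097 16.6768] v=[-1.1367 -2.4923 3.6290]
Step 6: x=[2.9534 9.0044 17.0423] v=[0.5595 -2.0214 1.4619]
Max displacement = 2.1865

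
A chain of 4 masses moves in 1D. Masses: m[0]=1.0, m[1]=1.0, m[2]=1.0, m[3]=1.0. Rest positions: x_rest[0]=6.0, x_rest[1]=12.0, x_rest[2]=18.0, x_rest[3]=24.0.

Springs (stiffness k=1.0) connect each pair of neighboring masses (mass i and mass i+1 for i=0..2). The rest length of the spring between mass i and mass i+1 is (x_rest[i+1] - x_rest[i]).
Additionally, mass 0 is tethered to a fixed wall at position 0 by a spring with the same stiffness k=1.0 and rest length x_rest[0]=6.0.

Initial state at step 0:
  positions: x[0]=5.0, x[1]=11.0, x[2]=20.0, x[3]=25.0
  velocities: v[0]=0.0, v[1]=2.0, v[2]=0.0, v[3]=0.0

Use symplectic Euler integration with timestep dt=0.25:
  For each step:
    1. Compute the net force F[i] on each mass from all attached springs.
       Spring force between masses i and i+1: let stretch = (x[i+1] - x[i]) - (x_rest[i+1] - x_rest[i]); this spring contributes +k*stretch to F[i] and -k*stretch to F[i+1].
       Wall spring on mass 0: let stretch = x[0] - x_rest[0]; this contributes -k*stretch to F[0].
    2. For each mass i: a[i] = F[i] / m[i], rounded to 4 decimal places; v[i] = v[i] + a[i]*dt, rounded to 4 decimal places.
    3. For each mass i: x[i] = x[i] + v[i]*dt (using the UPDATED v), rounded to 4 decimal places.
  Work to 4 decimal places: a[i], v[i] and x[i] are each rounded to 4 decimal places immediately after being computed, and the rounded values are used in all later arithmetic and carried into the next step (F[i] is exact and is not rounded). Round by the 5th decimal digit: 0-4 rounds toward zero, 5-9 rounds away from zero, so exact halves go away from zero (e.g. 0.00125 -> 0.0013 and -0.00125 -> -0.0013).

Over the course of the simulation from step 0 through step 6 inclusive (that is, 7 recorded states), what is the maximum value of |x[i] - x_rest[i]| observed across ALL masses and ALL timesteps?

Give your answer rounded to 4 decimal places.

Answer: 2.4264

Derivation:
Step 0: x=[5.0000 11.0000 20.0000 25.0000] v=[0.0000 2.0000 0.0000 0.0000]
Step 1: x=[5.0625 11.6875 19.7500 25.0625] v=[0.2500 2.7500 -1.0000 0.2500]
Step 2: x=[5.2227 12.4649 19.3281 25.1680] v=[0.6406 3.1094 -1.6875 0.4219]
Step 3: x=[5.5091 13.2186 18.8423 25.2835] v=[1.1455 3.0147 -1.9433 0.4619]
Step 4: x=[5.9330 13.8419 18.4076 25.3714] v=[1.6956 2.4933 -1.7389 0.3516]
Step 5: x=[6.4804 14.2563 18.1228 25.3991] v=[2.1896 1.6575 -1.1394 0.1107]
Step 6: x=[7.1088 14.4264 18.0511 25.3470] v=[2.5135 0.6802 -0.2870 -0.2084]
Max displacement = 2.4264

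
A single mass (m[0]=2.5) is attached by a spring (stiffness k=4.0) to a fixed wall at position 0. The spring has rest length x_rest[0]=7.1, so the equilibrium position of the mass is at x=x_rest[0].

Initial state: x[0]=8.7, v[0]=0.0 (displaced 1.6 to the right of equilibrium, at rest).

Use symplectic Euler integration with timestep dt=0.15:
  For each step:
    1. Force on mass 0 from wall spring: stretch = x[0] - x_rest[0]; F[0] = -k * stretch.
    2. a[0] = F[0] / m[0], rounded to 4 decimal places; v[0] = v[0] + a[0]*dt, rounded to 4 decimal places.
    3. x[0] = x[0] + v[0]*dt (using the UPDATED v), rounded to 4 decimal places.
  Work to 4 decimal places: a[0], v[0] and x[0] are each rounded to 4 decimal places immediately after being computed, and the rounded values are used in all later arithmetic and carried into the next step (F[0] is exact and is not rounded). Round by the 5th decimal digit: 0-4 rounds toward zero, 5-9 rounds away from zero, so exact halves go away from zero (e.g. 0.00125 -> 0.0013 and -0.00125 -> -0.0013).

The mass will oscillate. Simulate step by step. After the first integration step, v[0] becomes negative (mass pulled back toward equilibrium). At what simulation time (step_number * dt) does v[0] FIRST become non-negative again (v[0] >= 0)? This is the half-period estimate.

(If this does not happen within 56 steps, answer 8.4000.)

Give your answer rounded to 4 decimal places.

Answer: 2.5500

Derivation:
Step 0: x=[8.7000] v=[0.0000]
Step 1: x=[8.6424] v=[-0.3840]
Step 2: x=[8.5293] v=[-0.7542]
Step 3: x=[8.3647] v=[-1.0972]
Step 4: x=[8.1546] v=[-1.4007]
Step 5: x=[7.9065] v=[-1.6538]
Step 6: x=[7.6294] v=[-1.8474]
Step 7: x=[7.3332] v=[-1.9745]
Step 8: x=[7.0286] v=[-2.0305]
Step 9: x=[6.7266] v=[-2.0134]
Step 10: x=[6.4380] v=[-1.9238]
Step 11: x=[6.1733] v=[-1.7649]
Step 12: x=[5.9419] v=[-1.5425]
Step 13: x=[5.7522] v=[-1.2646]
Step 14: x=[5.6110] v=[-0.9411]
Step 15: x=[5.5234] v=[-0.5837]
Step 16: x=[5.4926] v=[-0.2053]
Step 17: x=[5.5197] v=[0.1805]
First v>=0 after going negative at step 17, time=2.5500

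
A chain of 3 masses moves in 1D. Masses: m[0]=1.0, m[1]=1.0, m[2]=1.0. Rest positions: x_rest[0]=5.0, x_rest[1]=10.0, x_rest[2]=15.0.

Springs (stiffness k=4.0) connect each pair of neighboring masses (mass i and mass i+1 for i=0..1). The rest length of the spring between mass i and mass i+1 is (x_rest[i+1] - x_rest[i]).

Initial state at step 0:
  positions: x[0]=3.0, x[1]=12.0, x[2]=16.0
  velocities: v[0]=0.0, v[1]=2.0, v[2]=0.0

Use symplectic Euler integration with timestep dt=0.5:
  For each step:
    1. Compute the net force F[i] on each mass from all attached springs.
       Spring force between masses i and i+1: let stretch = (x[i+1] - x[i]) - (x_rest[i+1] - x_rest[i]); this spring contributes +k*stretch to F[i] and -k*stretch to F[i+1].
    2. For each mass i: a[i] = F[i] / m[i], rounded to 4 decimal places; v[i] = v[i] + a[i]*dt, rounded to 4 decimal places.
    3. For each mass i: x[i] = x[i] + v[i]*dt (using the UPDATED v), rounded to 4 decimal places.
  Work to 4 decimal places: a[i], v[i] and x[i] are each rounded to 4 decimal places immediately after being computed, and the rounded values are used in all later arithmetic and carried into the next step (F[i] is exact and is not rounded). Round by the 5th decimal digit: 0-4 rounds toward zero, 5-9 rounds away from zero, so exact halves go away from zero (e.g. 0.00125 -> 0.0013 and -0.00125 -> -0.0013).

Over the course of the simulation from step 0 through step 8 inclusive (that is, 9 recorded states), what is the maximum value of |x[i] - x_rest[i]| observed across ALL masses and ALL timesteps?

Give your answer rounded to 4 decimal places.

Step 0: x=[3.0000 12.0000 16.0000] v=[0.0000 2.0000 0.0000]
Step 1: x=[7.0000 8.0000 17.0000] v=[8.0000 -8.0000 2.0000]
Step 2: x=[7.0000 12.0000 14.0000] v=[0.0000 8.0000 -6.0000]
Step 3: x=[7.0000 13.0000 14.0000] v=[0.0000 2.0000 0.0000]
Step 4: x=[8.0000 9.0000 18.0000] v=[2.0000 -8.0000 8.0000]
Step 5: x=[5.0000 13.0000 18.0000] v=[-6.0000 8.0000 0.0000]
Step 6: x=[5.0000 14.0000 18.0000] v=[0.0000 2.0000 0.0000]
Step 7: x=[9.0000 10.0000 19.0000] v=[8.0000 -8.0000 2.0000]
Step 8: x=[9.0000 14.0000 16.0000] v=[0.0000 8.0000 -6.0000]
Max displacement = 4.0000

Answer: 4.0000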